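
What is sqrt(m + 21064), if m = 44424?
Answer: 4*sqrt(4093) ≈ 255.91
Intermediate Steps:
sqrt(m + 21064) = sqrt(44424 + 21064) = sqrt(65488) = 4*sqrt(4093)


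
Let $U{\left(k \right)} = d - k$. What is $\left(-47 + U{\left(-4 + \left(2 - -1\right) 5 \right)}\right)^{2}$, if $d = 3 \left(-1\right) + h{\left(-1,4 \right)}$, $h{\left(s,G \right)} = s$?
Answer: $3844$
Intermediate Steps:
$d = -4$ ($d = 3 \left(-1\right) - 1 = -3 - 1 = -4$)
$U{\left(k \right)} = -4 - k$
$\left(-47 + U{\left(-4 + \left(2 - -1\right) 5 \right)}\right)^{2} = \left(-47 - \left(2 - -1\right) 5\right)^{2} = \left(-47 - \left(2 + 1\right) 5\right)^{2} = \left(-47 - 15\right)^{2} = \left(-62\right)^{2} = 3844$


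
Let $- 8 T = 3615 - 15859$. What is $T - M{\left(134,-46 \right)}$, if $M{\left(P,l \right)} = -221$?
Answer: $\frac{3503}{2} \approx 1751.5$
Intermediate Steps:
$T = \frac{3061}{2}$ ($T = - \frac{3615 - 15859}{8} = \left(- \frac{1}{8}\right) \left(-12244\right) = \frac{3061}{2} \approx 1530.5$)
$T - M{\left(134,-46 \right)} = \frac{3061}{2} - -221 = \frac{3061}{2} + 221 = \frac{3503}{2}$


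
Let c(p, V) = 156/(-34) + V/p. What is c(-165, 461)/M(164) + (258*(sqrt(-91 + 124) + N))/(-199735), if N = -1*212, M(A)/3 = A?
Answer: 331850461/1282075740 - 6*sqrt(33)/4645 ≈ 0.25142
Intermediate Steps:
M(A) = 3*A
N = -212
c(p, V) = -78/17 + V/p (c(p, V) = 156*(-1/34) + V/p = -78/17 + V/p)
c(-165, 461)/M(164) + (258*(sqrt(-91 + 124) + N))/(-199735) = (-78/17 + 461/(-165))/((3*164)) + (258*(sqrt(-91 + 124) - 212))/(-199735) = (-78/17 + 461*(-1/165))/492 + (258*(sqrt(33) - 212))*(-1/199735) = (-78/17 - 461/165)*(1/492) + (258*(-212 + sqrt(33)))*(-1/199735) = -20707/2805*1/492 + (-54696 + 258*sqrt(33))*(-1/199735) = -20707/1380060 + (1272/4645 - 6*sqrt(33)/4645) = 331850461/1282075740 - 6*sqrt(33)/4645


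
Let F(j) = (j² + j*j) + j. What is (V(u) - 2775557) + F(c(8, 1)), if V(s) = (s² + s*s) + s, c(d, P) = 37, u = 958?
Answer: -936296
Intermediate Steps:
V(s) = s + 2*s² (V(s) = (s² + s²) + s = 2*s² + s = s + 2*s²)
F(j) = j + 2*j² (F(j) = (j² + j²) + j = 2*j² + j = j + 2*j²)
(V(u) - 2775557) + F(c(8, 1)) = (958*(1 + 2*958) - 2775557) + 37*(1 + 2*37) = (958*(1 + 1916) - 2775557) + 37*(1 + 74) = (958*1917 - 2775557) + 37*75 = (1836486 - 2775557) + 2775 = -939071 + 2775 = -936296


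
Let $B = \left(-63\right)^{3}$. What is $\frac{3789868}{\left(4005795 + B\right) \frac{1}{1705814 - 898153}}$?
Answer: $\frac{765232144687}{938937} \approx 8.15 \cdot 10^{5}$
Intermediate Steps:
$B = -250047$
$\frac{3789868}{\left(4005795 + B\right) \frac{1}{1705814 - 898153}} = \frac{3789868}{\left(4005795 - 250047\right) \frac{1}{1705814 - 898153}} = \frac{3789868}{3755748 \cdot \frac{1}{807661}} = \frac{3789868}{\frac{3755748}{807661}} = 3789868 \cdot \frac{807661}{3755748} = \frac{765232144687}{938937}$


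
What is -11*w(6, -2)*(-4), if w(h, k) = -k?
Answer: 88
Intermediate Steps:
-11*w(6, -2)*(-4) = -(-11)*(-2)*(-4) = -11*2*(-4) = -22*(-4) = 88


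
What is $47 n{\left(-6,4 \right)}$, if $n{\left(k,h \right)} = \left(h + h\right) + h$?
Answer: $564$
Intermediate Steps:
$n{\left(k,h \right)} = 3 h$ ($n{\left(k,h \right)} = 2 h + h = 3 h$)
$47 n{\left(-6,4 \right)} = 47 \cdot 3 \cdot 4 = 47 \cdot 12 = 564$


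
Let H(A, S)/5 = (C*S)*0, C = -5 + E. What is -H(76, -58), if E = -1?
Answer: 0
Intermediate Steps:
C = -6 (C = -5 - 1 = -6)
H(A, S) = 0 (H(A, S) = 5*(-6*S*0) = 5*0 = 0)
-H(76, -58) = -1*0 = 0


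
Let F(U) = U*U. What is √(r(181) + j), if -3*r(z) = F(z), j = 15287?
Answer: 10*√393/3 ≈ 66.081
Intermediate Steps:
F(U) = U²
r(z) = -z²/3
√(r(181) + j) = √(-⅓*181² + 15287) = √(-⅓*32761 + 15287) = √(-32761/3 + 15287) = √(13100/3) = 10*√393/3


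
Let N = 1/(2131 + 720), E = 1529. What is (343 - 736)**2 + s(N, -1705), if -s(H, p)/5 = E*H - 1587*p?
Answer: -38131351471/2851 ≈ -1.3375e+7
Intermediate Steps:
N = 1/2851 ≈ 0.00035075
s(H, p) = -7645*H + 7935*p (s(H, p) = -5*(1529*H - 1587*p) = -5*(-1587*p + 1529*H) = -7645*H + 7935*p)
(343 - 736)**2 + s(N, -1705) = (343 - 736)**2 + (-7645*1/2851 + 7935*(-1705)) = (-393)**2 + (-7645/2851 - 13529175) = 154449 - 38571685570/2851 = -38131351471/2851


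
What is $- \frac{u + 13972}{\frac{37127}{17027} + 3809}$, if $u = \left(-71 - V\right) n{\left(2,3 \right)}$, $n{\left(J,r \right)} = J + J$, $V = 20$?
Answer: $- \frac{12872412}{3605165} \approx -3.5705$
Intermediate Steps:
$n{\left(J,r \right)} = 2 J$
$u = -364$ ($u = \left(-71 - 20\right) 2 \cdot 2 = \left(-71 - 20\right) 4 = \left(-91\right) 4 = -364$)
$- \frac{u + 13972}{\frac{37127}{17027} + 3809} = - \frac{-364 + 13972}{\frac{37127}{17027} + 3809} = - \frac{13608}{37127 \cdot \frac{1}{17027} + 3809} = - \frac{13608}{\frac{37127}{17027} + 3809} = - \frac{13608}{\frac{64892970}{17027}} = - \frac{13608 \cdot 17027}{64892970} = \left(-1\right) \frac{12872412}{3605165} = - \frac{12872412}{3605165}$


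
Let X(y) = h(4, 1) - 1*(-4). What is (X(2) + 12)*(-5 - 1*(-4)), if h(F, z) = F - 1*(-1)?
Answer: -21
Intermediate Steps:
h(F, z) = 1 + F (h(F, z) = F + 1 = 1 + F)
X(y) = 9 (X(y) = (1 + 4) - 1*(-4) = 5 + 4 = 9)
(X(2) + 12)*(-5 - 1*(-4)) = (9 + 12)*(-5 - 1*(-4)) = 21*(-5 + 4) = 21*(-1) = -21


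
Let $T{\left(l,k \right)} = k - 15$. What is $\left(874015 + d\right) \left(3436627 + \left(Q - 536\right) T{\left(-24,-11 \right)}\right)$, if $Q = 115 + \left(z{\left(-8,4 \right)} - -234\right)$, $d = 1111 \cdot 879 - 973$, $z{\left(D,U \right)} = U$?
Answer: $6365223551235$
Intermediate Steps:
$T{\left(l,k \right)} = -15 + k$ ($T{\left(l,k \right)} = k - 15 = -15 + k$)
$d = 975596$ ($d = 976569 - 973 = 975596$)
$Q = 353$ ($Q = 115 + \left(4 - -234\right) = 115 + \left(4 + 234\right) = 115 + 238 = 353$)
$\left(874015 + d\right) \left(3436627 + \left(Q - 536\right) T{\left(-24,-11 \right)}\right) = \left(874015 + 975596\right) \left(3436627 + \left(353 - 536\right) \left(-15 - 11\right)\right) = 1849611 \left(3436627 - -4758\right) = 1849611 \left(3436627 + 4758\right) = 1849611 \cdot 3441385 = 6365223551235$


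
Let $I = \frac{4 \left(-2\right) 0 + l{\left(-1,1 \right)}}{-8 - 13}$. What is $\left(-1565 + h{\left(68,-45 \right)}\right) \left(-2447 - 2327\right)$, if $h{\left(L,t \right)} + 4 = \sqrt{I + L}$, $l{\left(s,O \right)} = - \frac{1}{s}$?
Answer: $7490406 - \frac{682 \sqrt{29967}}{3} \approx 7.4511 \cdot 10^{6}$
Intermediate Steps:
$I = - \frac{1}{21}$ ($I = \frac{4 \left(-2\right) 0 - \frac{1}{-1}}{-8 - 13} = \frac{\left(-8\right) 0 - -1}{-21} = \left(0 + 1\right) \left(- \frac{1}{21}\right) = 1 \left(- \frac{1}{21}\right) = - \frac{1}{21} \approx -0.047619$)
$h{\left(L,t \right)} = -4 + \sqrt{- \frac{1}{21} + L}$
$\left(-1565 + h{\left(68,-45 \right)}\right) \left(-2447 - 2327\right) = \left(-1565 - \left(4 - \frac{\sqrt{-21 + 441 \cdot 68}}{21}\right)\right) \left(-2447 - 2327\right) = \left(-1565 - \left(4 - \frac{\sqrt{-21 + 29988}}{21}\right)\right) \left(-4774\right) = \left(-1565 - \left(4 - \frac{\sqrt{29967}}{21}\right)\right) \left(-4774\right) = \left(-1569 + \frac{\sqrt{29967}}{21}\right) \left(-4774\right) = 7490406 - \frac{682 \sqrt{29967}}{3}$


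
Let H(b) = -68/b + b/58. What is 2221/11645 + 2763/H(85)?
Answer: 9331217803/2247485 ≈ 4151.9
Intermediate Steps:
H(b) = -68/b + b/58 (H(b) = -68/b + b*(1/58) = -68/b + b/58)
2221/11645 + 2763/H(85) = 2221/11645 + 2763/(-68/85 + (1/58)*85) = 2221*(1/11645) + 2763/(-68*1/85 + 85/58) = 2221/11645 + 2763/(-⅘ + 85/58) = 2221/11645 + 2763/(193/290) = 2221/11645 + 2763*(290/193) = 2221/11645 + 801270/193 = 9331217803/2247485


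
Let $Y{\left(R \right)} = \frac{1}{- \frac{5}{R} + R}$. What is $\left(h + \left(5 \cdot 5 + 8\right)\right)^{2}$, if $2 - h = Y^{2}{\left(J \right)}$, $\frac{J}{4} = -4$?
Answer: $\frac{4861050438841}{3969126001} \approx 1224.7$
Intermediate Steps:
$J = -16$ ($J = 4 \left(-4\right) = -16$)
$Y{\left(R \right)} = \frac{1}{R - \frac{5}{R}}$
$h = \frac{125746}{63001}$ ($h = 2 - \left(- \frac{16}{-5 + \left(-16\right)^{2}}\right)^{2} = 2 - \left(- \frac{16}{-5 + 256}\right)^{2} = 2 - \left(- \frac{16}{251}\right)^{2} = 2 - \frac{256}{63001} = \frac{125746}{63001} \approx 1.9959$)
$\left(h + \left(5 \cdot 5 + 8\right)\right)^{2} = \left(\frac{125746}{63001} + \left(5 \cdot 5 + 8\right)\right)^{2} = \left(\frac{125746}{63001} + \left(25 + 8\right)\right)^{2} = \left(\frac{125746}{63001} + 33\right)^{2} = \left(\frac{2204779}{63001}\right)^{2} = \frac{4861050438841}{3969126001}$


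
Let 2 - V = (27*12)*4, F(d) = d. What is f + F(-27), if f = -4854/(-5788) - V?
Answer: 3669125/2894 ≈ 1267.8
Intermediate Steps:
V = -1294 (V = 2 - 27*12*4 = 2 - 324*4 = 2 - 1*1296 = 2 - 1296 = -1294)
f = 3747263/2894 (f = -4854/(-5788) - 1*(-1294) = -4854*(-1/5788) + 1294 = 2427/2894 + 1294 = 3747263/2894 ≈ 1294.8)
f + F(-27) = 3747263/2894 - 27 = 3669125/2894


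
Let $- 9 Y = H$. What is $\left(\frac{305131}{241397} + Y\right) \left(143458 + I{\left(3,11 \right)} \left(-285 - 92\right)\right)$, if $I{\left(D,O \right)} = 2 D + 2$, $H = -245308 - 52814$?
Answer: $\frac{1123044493774994}{241397} \approx 4.6523 \cdot 10^{9}$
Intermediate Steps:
$H = -298122$ ($H = -245308 - 52814 = -298122$)
$Y = \frac{99374}{3}$ ($Y = \left(- \frac{1}{9}\right) \left(-298122\right) = \frac{99374}{3} \approx 33125.0$)
$I{\left(D,O \right)} = 2 + 2 D$
$\left(\frac{305131}{241397} + Y\right) \left(143458 + I{\left(3,11 \right)} \left(-285 - 92\right)\right) = \left(\frac{305131}{241397} + \frac{99374}{3}\right) \left(143458 + \left(2 + 2 \cdot 3\right) \left(-285 - 92\right)\right) = \left(305131 \cdot \frac{1}{241397} + \frac{99374}{3}\right) \left(143458 + \left(2 + 6\right) \left(-377\right)\right) = \left(\frac{305131}{241397} + \frac{99374}{3}\right) \left(143458 + 8 \left(-377\right)\right) = \frac{23989500871 \left(143458 - 3016\right)}{724191} = \frac{23989500871}{724191} \cdot 140442 = \frac{1123044493774994}{241397}$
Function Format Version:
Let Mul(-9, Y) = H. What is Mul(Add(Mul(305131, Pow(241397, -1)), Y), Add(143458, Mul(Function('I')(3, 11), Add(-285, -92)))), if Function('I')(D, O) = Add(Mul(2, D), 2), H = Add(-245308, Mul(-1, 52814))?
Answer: Rational(1123044493774994, 241397) ≈ 4.6523e+9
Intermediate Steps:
H = -298122 (H = Add(-245308, -52814) = -298122)
Y = Rational(99374, 3) (Y = Mul(Rational(-1, 9), -298122) = Rational(99374, 3) ≈ 33125.)
Function('I')(D, O) = Add(2, Mul(2, D))
Mul(Add(Mul(305131, Pow(241397, -1)), Y), Add(143458, Mul(Function('I')(3, 11), Add(-285, -92)))) = Mul(Add(Mul(305131, Pow(241397, -1)), Rational(99374, 3)), Add(143458, Mul(Add(2, Mul(2, 3)), Add(-285, -92)))) = Mul(Add(Mul(305131, Rational(1, 241397)), Rational(99374, 3)), Add(143458, Mul(Add(2, 6), -377))) = Mul(Add(Rational(305131, 241397), Rational(99374, 3)), Add(143458, Mul(8, -377))) = Mul(Rational(23989500871, 724191), Add(143458, -3016)) = Mul(Rational(23989500871, 724191), 140442) = Rational(1123044493774994, 241397)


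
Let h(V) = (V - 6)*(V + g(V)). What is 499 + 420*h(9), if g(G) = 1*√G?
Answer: 15619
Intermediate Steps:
g(G) = √G
h(V) = (-6 + V)*(V + √V) (h(V) = (V - 6)*(V + √V) = (-6 + V)*(V + √V))
499 + 420*h(9) = 499 + 420*(9² + 9^(3/2) - 6*9 - 6*√9) = 499 + 420*(81 + 27 - 54 - 6*3) = 499 + 420*(81 + 27 - 54 - 18) = 499 + 420*36 = 499 + 15120 = 15619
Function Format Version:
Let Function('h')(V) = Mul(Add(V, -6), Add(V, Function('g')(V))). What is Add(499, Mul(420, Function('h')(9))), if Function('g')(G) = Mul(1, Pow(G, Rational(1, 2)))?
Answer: 15619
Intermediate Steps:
Function('g')(G) = Pow(G, Rational(1, 2))
Function('h')(V) = Mul(Add(-6, V), Add(V, Pow(V, Rational(1, 2)))) (Function('h')(V) = Mul(Add(V, -6), Add(V, Pow(V, Rational(1, 2)))) = Mul(Add(-6, V), Add(V, Pow(V, Rational(1, 2)))))
Add(499, Mul(420, Function('h')(9))) = Add(499, Mul(420, Add(Pow(9, 2), Pow(9, Rational(3, 2)), Mul(-6, 9), Mul(-6, Pow(9, Rational(1, 2)))))) = Add(499, Mul(420, Add(81, 27, -54, Mul(-6, 3)))) = Add(499, Mul(420, Add(81, 27, -54, -18))) = Add(499, Mul(420, 36)) = Add(499, 15120) = 15619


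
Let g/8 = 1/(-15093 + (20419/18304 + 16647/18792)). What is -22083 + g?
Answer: -4776214587977577/216284674787 ≈ -22083.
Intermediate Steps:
g = -114656256/216284674787 (g = 8/(-15093 + (20419/18304 + 16647/18792)) = 8/(-15093 + (20419*(1/18304) + 16647*(1/18792))) = 8/(-15093 + (20419/18304 + 5549/6264)) = 8/(-15093 + 28684189/14332032) = 8/(-216284674787/14332032) = 8*(-14332032/216284674787) = -114656256/216284674787 ≈ -0.00053012)
-22083 + g = -22083 - 114656256/216284674787 = -4776214587977577/216284674787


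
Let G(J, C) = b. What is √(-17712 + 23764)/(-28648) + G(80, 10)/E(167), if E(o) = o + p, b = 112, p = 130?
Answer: 112/297 - √1513/14324 ≈ 0.37439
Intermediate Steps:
G(J, C) = 112
E(o) = 130 + o (E(o) = o + 130 = 130 + o)
√(-17712 + 23764)/(-28648) + G(80, 10)/E(167) = √(-17712 + 23764)/(-28648) + 112/(130 + 167) = √6052*(-1/28648) + 112/297 = (2*√1513)*(-1/28648) + 112*(1/297) = -√1513/14324 + 112/297 = 112/297 - √1513/14324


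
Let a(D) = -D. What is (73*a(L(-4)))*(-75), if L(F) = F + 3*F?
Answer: -87600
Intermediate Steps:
L(F) = 4*F
(73*a(L(-4)))*(-75) = (73*(-4*(-4)))*(-75) = (73*(-1*(-16)))*(-75) = (73*16)*(-75) = 1168*(-75) = -87600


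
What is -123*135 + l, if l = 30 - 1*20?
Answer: -16595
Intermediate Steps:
l = 10 (l = 30 - 20 = 10)
-123*135 + l = -123*135 + 10 = -16605 + 10 = -16595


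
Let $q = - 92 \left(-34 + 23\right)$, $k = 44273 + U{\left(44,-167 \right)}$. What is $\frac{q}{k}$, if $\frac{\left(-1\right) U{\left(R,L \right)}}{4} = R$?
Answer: $\frac{1012}{44097} \approx 0.022949$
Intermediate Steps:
$U{\left(R,L \right)} = - 4 R$
$k = 44097$ ($k = 44273 - 176 = 44097$)
$q = 1012$ ($q = \left(-92\right) \left(-11\right) = 1012$)
$\frac{q}{k} = \frac{1012}{44097}$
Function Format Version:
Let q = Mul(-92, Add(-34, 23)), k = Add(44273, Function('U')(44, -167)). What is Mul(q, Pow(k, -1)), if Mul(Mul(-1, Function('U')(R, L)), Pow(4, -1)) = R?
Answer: Rational(1012, 44097) ≈ 0.022949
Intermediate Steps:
Function('U')(R, L) = Mul(-4, R)
k = 44097 (k = Add(44273, Mul(-4, 44)) = Add(44273, -176) = 44097)
q = 1012 (q = Mul(-92, -11) = 1012)
Mul(q, Pow(k, -1)) = Mul(1012, Pow(44097, -1)) = Mul(1012, Rational(1, 44097)) = Rational(1012, 44097)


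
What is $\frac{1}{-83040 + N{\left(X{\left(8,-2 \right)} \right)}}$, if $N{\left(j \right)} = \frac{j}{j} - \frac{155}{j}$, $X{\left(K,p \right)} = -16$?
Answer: $- \frac{16}{1328469} \approx -1.2044 \cdot 10^{-5}$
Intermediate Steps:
$N{\left(j \right)} = 1 - \frac{155}{j}$
$\frac{1}{-83040 + N{\left(X{\left(8,-2 \right)} \right)}} = \frac{1}{-83040 + \frac{-155 - 16}{-16}} = \frac{1}{-83040 - - \frac{171}{16}} = \frac{1}{-83040 + \frac{171}{16}} = \frac{1}{- \frac{1328469}{16}} = - \frac{16}{1328469}$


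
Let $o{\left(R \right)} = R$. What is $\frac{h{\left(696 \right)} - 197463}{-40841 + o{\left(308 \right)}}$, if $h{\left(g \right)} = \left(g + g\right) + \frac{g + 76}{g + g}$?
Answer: $\frac{68232515}{14105484} \approx 4.8373$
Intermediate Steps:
$h{\left(g \right)} = 2 g + \frac{76 + g}{2 g}$
$\frac{h{\left(696 \right)} - 197463}{-40841 + o{\left(308 \right)}} = \frac{\left(\frac{1}{2} + 2 \cdot 696 + \frac{38}{696}\right) - 197463}{-40841 + 308} = \frac{\left(\frac{1}{2} + 1392 + 38 \cdot \frac{1}{696}\right) - 197463}{-40533} = \left(\left(\frac{1}{2} + 1392 + \frac{19}{348}\right) - 197463\right) \left(- \frac{1}{40533}\right) = \left(\frac{484609}{348} - 197463\right) \left(- \frac{1}{40533}\right) = \left(- \frac{68232515}{348}\right) \left(- \frac{1}{40533}\right) = \frac{68232515}{14105484}$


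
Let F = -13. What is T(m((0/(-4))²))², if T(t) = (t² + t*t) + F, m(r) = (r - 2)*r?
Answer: 169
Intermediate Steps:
m(r) = r*(-2 + r) (m(r) = (-2 + r)*r = r*(-2 + r))
T(t) = -13 + 2*t² (T(t) = (t² + t*t) - 13 = (t² + t²) - 13 = 2*t² - 13 = -13 + 2*t²)
T(m((0/(-4))²))² = (-13 + 2*((0/(-4))²*(-2 + (0/(-4))²))²)² = (-13 + 2*((0*(-¼))²*(-2 + (0*(-¼))²))²)² = (-13 + 2*(0²*(-2 + 0²))²)² = (-13 + 2*(0*(-2 + 0))²)² = (-13 + 2*(0*(-2))²)² = (-13 + 2*0²)² = (-13 + 2*0)² = (-13 + 0)² = (-13)² = 169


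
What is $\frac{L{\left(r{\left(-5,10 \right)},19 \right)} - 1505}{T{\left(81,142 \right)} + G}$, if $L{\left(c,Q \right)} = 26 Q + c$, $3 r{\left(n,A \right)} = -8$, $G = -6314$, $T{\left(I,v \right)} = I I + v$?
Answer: $- \frac{3041}{1167} \approx -2.6058$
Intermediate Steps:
$T{\left(I,v \right)} = v + I^{2}$ ($T{\left(I,v \right)} = I^{2} + v = v + I^{2}$)
$r{\left(n,A \right)} = - \frac{8}{3}$ ($r{\left(n,A \right)} = \frac{1}{3} \left(-8\right) = - \frac{8}{3}$)
$L{\left(c,Q \right)} = c + 26 Q$
$\frac{L{\left(r{\left(-5,10 \right)},19 \right)} - 1505}{T{\left(81,142 \right)} + G} = \frac{\left(- \frac{8}{3} + 26 \cdot 19\right) - 1505}{\left(142 + 81^{2}\right) - 6314} = \frac{\left(- \frac{8}{3} + 494\right) - 1505}{\left(142 + 6561\right) - 6314} = \frac{\frac{1474}{3} - 1505}{6703 - 6314} = - \frac{3041}{3 \cdot 389} = \left(- \frac{3041}{3}\right) \frac{1}{389} = - \frac{3041}{1167}$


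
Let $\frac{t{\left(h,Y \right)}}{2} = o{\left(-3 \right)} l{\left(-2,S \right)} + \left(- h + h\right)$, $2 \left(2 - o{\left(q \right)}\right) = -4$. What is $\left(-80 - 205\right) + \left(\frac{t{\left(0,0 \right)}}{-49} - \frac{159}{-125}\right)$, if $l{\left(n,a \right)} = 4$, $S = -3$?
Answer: $- \frac{1741834}{6125} \approx -284.38$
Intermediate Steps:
$o{\left(q \right)} = 4$ ($o{\left(q \right)} = 2 - -2 = 2 + 2 = 4$)
$t{\left(h,Y \right)} = 32$ ($t{\left(h,Y \right)} = 2 \left(4 \cdot 4 + \left(- h + h\right)\right) = 2 \left(16 + 0\right) = 2 \cdot 16 = 32$)
$\left(-80 - 205\right) + \left(\frac{t{\left(0,0 \right)}}{-49} - \frac{159}{-125}\right) = \left(-80 - 205\right) + \left(\frac{32}{-49} - \frac{159}{-125}\right) = -285 + \left(32 \left(- \frac{1}{49}\right) - - \frac{159}{125}\right) = -285 + \left(- \frac{32}{49} + \frac{159}{125}\right) = -285 + \frac{3791}{6125} = - \frac{1741834}{6125}$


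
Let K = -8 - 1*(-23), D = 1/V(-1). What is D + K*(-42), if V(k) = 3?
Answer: -1889/3 ≈ -629.67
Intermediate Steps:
D = ⅓ (D = 1/3 = ⅓ ≈ 0.33333)
K = 15 (K = -8 + 23 = 15)
D + K*(-42) = ⅓ + 15*(-42) = ⅓ - 630 = -1889/3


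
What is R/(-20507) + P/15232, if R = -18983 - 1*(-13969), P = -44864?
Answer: -13182075/4880666 ≈ -2.7009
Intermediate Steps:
R = -5014 (R = -18983 + 13969 = -5014)
R/(-20507) + P/15232 = -5014/(-20507) - 44864/15232 = -5014*(-1/20507) - 44864*1/15232 = 5014/20507 - 701/238 = -13182075/4880666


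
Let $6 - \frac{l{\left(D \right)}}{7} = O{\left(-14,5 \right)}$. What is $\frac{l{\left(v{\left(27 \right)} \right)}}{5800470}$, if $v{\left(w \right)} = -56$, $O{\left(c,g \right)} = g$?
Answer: $\frac{7}{5800470} \approx 1.2068 \cdot 10^{-6}$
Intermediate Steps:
$l{\left(D \right)} = 7$ ($l{\left(D \right)} = 42 - 35 = 7$)
$\frac{l{\left(v{\left(27 \right)} \right)}}{5800470} = \frac{7}{5800470}$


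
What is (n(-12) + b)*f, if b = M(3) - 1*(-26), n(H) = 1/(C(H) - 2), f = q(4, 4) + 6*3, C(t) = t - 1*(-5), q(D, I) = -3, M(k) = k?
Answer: 1300/3 ≈ 433.33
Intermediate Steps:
C(t) = 5 + t (C(t) = t + 5 = 5 + t)
f = 15 (f = -3 + 6*3 = -3 + 18 = 15)
n(H) = 1/(3 + H) (n(H) = 1/((5 + H) - 2) = 1/(3 + H))
b = 29 (b = 3 - 1*(-26) = 3 + 26 = 29)
(n(-12) + b)*f = (1/(3 - 12) + 29)*15 = (1/(-9) + 29)*15 = (-⅑ + 29)*15 = (260/9)*15 = 1300/3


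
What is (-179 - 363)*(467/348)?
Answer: -126557/174 ≈ -727.34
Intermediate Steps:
(-179 - 363)*(467/348) = -253114/348 = -542*467/348 = -126557/174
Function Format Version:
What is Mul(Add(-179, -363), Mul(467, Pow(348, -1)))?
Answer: Rational(-126557, 174) ≈ -727.34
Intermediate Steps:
Mul(Add(-179, -363), Mul(467, Pow(348, -1))) = Mul(-542, Mul(467, Rational(1, 348))) = Mul(-542, Rational(467, 348)) = Rational(-126557, 174)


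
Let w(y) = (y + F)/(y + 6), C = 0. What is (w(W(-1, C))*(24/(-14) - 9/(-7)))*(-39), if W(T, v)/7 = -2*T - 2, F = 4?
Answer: 78/7 ≈ 11.143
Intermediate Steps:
W(T, v) = -14 - 14*T (W(T, v) = 7*(-2*T - 2) = 7*(-2 - 2*T) = -14 - 14*T)
w(y) = (4 + y)/(6 + y) (w(y) = (y + 4)/(y + 6) = (4 + y)/(6 + y))
(w(W(-1, C))*(24/(-14) - 9/(-7)))*(-39) = (((4 + (-14 - 14*(-1)))/(6 + (-14 - 14*(-1))))*(24/(-14) - 9/(-7)))*(-39) = (((4 + (-14 + 14))/(6 + (-14 + 14)))*(24*(-1/14) - 9*(-⅐)))*(-39) = (((4 + 0)/(6 + 0))*(-12/7 + 9/7))*(-39) = ((4/6)*(-3/7))*(-39) = (((⅙)*4)*(-3/7))*(-39) = ((⅔)*(-3/7))*(-39) = -2/7*(-39) = 78/7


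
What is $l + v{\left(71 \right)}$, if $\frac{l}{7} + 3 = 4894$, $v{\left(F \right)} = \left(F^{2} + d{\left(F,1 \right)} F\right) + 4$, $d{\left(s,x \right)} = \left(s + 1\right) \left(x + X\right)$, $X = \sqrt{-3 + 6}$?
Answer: $44394 + 5112 \sqrt{3} \approx 53248.0$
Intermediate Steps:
$X = \sqrt{3} \approx 1.732$
$d{\left(s,x \right)} = \left(1 + s\right) \left(x + \sqrt{3}\right)$ ($d{\left(s,x \right)} = \left(s + 1\right) \left(x + \sqrt{3}\right) = \left(1 + s\right) \left(x + \sqrt{3}\right)$)
$v{\left(F \right)} = 4 + F^{2} + F \left(1 + F + \sqrt{3} + F \sqrt{3}\right)$ ($v{\left(F \right)} = \left(F^{2} + \left(1 + \sqrt{3} + F 1 + F \sqrt{3}\right) F\right) + 4 = \left(F^{2} + \left(1 + \sqrt{3} + F + F \sqrt{3}\right) F\right) + 4 = \left(F^{2} + \left(1 + F + \sqrt{3} + F \sqrt{3}\right) F\right) + 4 = \left(F^{2} + F \left(1 + F + \sqrt{3} + F \sqrt{3}\right)\right) + 4 = 4 + F^{2} + F \left(1 + F + \sqrt{3} + F \sqrt{3}\right)$)
$l = 34237$ ($l = -21 + 7 \cdot 4894 = -21 + 34258 = 34237$)
$l + v{\left(71 \right)} = 34237 + \left(4 + 71^{2} + 71 \left(1 + 71 + \sqrt{3} + 71 \sqrt{3}\right)\right) = 34237 + \left(4 + 5041 + 71 \left(72 + 72 \sqrt{3}\right)\right) = 34237 + \left(4 + 5041 + \left(5112 + 5112 \sqrt{3}\right)\right) = 34237 + \left(10157 + 5112 \sqrt{3}\right) = 44394 + 5112 \sqrt{3}$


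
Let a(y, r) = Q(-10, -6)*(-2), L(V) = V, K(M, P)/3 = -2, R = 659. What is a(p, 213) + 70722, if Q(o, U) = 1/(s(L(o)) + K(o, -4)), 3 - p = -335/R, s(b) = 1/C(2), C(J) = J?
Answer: 777946/11 ≈ 70722.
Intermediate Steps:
K(M, P) = -6 (K(M, P) = 3*(-2) = -6)
s(b) = ½ (s(b) = 1/2 = 1*(½) = ½)
p = 2312/659 (p = 3 - (-335)/659 = 3 - 1*(-335/659) = 3 + 335/659 = 2312/659 ≈ 3.5083)
Q(o, U) = -2/11 (Q(o, U) = 1/(½ - 6) = 1/(-11/2) = -2/11)
a(y, r) = 4/11 (a(y, r) = -2/11*(-2) = 4/11)
a(p, 213) + 70722 = 4/11 + 70722 = 777946/11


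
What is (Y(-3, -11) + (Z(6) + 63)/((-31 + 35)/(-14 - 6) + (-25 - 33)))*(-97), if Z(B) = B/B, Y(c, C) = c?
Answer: 1193/3 ≈ 397.67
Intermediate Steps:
Z(B) = 1
(Y(-3, -11) + (Z(6) + 63)/((-31 + 35)/(-14 - 6) + (-25 - 33)))*(-97) = (-3 + (1 + 63)/((-31 + 35)/(-14 - 6) + (-25 - 33)))*(-97) = (-3 + 64/(4/(-20) - 58))*(-97) = (-3 + 64/(4*(-1/20) - 58))*(-97) = (-3 + 64/(-⅕ - 58))*(-97) = (-3 + 64/(-291/5))*(-97) = (-3 + 64*(-5/291))*(-97) = (-3 - 320/291)*(-97) = -1193/291*(-97) = 1193/3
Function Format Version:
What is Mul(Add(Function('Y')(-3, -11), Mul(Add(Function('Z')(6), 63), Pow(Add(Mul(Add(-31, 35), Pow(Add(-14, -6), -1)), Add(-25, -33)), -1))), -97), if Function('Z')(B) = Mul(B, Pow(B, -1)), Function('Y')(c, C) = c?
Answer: Rational(1193, 3) ≈ 397.67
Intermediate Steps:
Function('Z')(B) = 1
Mul(Add(Function('Y')(-3, -11), Mul(Add(Function('Z')(6), 63), Pow(Add(Mul(Add(-31, 35), Pow(Add(-14, -6), -1)), Add(-25, -33)), -1))), -97) = Mul(Add(-3, Mul(Add(1, 63), Pow(Add(Mul(Add(-31, 35), Pow(Add(-14, -6), -1)), Add(-25, -33)), -1))), -97) = Mul(Add(-3, Mul(64, Pow(Add(Mul(4, Pow(-20, -1)), -58), -1))), -97) = Mul(Add(-3, Mul(64, Pow(Add(Mul(4, Rational(-1, 20)), -58), -1))), -97) = Mul(Add(-3, Mul(64, Pow(Add(Rational(-1, 5), -58), -1))), -97) = Mul(Add(-3, Mul(64, Pow(Rational(-291, 5), -1))), -97) = Mul(Add(-3, Mul(64, Rational(-5, 291))), -97) = Mul(Add(-3, Rational(-320, 291)), -97) = Mul(Rational(-1193, 291), -97) = Rational(1193, 3)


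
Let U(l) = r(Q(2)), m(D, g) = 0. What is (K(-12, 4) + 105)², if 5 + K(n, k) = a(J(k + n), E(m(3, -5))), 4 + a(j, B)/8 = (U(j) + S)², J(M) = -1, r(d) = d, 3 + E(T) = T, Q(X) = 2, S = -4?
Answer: 10000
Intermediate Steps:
E(T) = -3 + T
U(l) = 2
a(j, B) = 0 (a(j, B) = -32 + 8*(2 - 4)² = -32 + 8*(-2)² = -32 + 8*4 = -32 + 32 = 0)
K(n, k) = -5 (K(n, k) = -5 + 0 = -5)
(K(-12, 4) + 105)² = (-5 + 105)² = 100² = 10000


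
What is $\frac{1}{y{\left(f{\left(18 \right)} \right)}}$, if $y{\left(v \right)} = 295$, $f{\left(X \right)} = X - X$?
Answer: $\frac{1}{295} \approx 0.0033898$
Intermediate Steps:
$f{\left(X \right)} = 0$
$\frac{1}{y{\left(f{\left(18 \right)} \right)}} = \frac{1}{295}$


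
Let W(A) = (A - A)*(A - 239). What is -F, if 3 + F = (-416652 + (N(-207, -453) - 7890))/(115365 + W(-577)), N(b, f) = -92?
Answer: 770729/115365 ≈ 6.6808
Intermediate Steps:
W(A) = 0 (W(A) = 0*(-239 + A) = 0)
F = -770729/115365 (F = -3 + (-416652 + (-92 - 7890))/(115365 + 0) = -3 + (-416652 - 7982)/115365 = -3 - 424634*1/115365 = -3 - 424634/115365 = -770729/115365 ≈ -6.6808)
-F = -1*(-770729/115365) = 770729/115365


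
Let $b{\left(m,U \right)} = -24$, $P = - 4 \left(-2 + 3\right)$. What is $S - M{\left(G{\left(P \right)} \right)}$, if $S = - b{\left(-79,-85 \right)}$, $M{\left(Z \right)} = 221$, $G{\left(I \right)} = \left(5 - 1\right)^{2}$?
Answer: $-197$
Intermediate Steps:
$P = -4$ ($P = \left(-4\right) 1 = -4$)
$G{\left(I \right)} = 16$ ($G{\left(I \right)} = 4^{2} = 16$)
$S = 24$ ($S = \left(-1\right) \left(-24\right) = 24$)
$S - M{\left(G{\left(P \right)} \right)} = 24 - 221 = -197$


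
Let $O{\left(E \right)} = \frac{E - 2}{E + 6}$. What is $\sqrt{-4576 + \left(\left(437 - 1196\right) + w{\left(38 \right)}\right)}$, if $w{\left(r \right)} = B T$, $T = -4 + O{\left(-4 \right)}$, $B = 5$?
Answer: $i \sqrt{5370} \approx 73.28 i$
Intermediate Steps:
$O{\left(E \right)} = \frac{-2 + E}{6 + E}$
$T = -7$ ($T = -4 + \frac{-2 - 4}{6 - 4} = -4 + \frac{1}{2} \left(-6\right) = -4 - 3 = -7$)
$w{\left(r \right)} = -35$ ($w{\left(r \right)} = 5 \left(-7\right) = -35$)
$\sqrt{-4576 + \left(\left(437 - 1196\right) + w{\left(38 \right)}\right)} = \sqrt{-4576 + \left(\left(437 - 1196\right) - 35\right)} = \sqrt{-4576 - 794} = \sqrt{-5370} = i \sqrt{5370}$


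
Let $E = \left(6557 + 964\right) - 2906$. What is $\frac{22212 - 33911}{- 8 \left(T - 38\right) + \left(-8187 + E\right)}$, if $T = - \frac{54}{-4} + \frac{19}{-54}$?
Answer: $\frac{315873}{91076} \approx 3.4682$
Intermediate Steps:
$E = 4615$ ($E = 7521 - 2906 = 4615$)
$T = \frac{355}{27}$ ($T = \left(-54\right) \left(- \frac{1}{4}\right) + 19 \left(- \frac{1}{54}\right) = \frac{27}{2} - \frac{19}{54} = \frac{355}{27} \approx 13.148$)
$\frac{22212 - 33911}{- 8 \left(T - 38\right) + \left(-8187 + E\right)} = \frac{22212 - 33911}{- 8 \left(\frac{355}{27} - 38\right) + \left(-8187 + 4615\right)} = - \frac{11699}{\left(-8\right) \left(- \frac{671}{27}\right) - 3572} = - \frac{11699}{\frac{5368}{27} - 3572} = - \frac{11699}{- \frac{91076}{27}} = \left(-11699\right) \left(- \frac{27}{91076}\right) = \frac{315873}{91076}$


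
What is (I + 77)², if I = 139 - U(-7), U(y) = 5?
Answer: 44521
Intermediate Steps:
I = 134 (I = 139 - 1*5 = 139 - 5 = 134)
(I + 77)² = (134 + 77)² = 211² = 44521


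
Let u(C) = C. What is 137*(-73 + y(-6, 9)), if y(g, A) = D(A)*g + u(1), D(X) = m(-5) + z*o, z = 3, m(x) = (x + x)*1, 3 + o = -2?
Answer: 10686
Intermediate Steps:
o = -5 (o = -3 - 2 = -5)
m(x) = 2*x (m(x) = (2*x)*1 = 2*x)
D(X) = -25 (D(X) = 2*(-5) + 3*(-5) = -10 - 15 = -25)
y(g, A) = 1 - 25*g (y(g, A) = -25*g + 1 = 1 - 25*g)
137*(-73 + y(-6, 9)) = 137*(-73 + (1 - 25*(-6))) = 137*(-73 + (1 + 150)) = 137*(-73 + 151) = 137*78 = 10686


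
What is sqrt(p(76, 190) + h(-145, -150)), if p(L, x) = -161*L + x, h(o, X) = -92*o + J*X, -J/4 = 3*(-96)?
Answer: I*sqrt(171506) ≈ 414.13*I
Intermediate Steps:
J = 1152 (J = -12*(-96) = -4*(-288) = 1152)
h(o, X) = -92*o + 1152*X
p(L, x) = x - 161*L
sqrt(p(76, 190) + h(-145, -150)) = sqrt((190 - 161*76) + (-92*(-145) + 1152*(-150))) = sqrt((190 - 12236) + (13340 - 172800)) = sqrt(-12046 - 159460) = sqrt(-171506) = I*sqrt(171506)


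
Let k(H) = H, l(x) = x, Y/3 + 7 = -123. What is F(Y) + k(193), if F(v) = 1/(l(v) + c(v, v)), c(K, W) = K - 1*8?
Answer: 152083/788 ≈ 193.00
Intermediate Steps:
Y = -390 (Y = -21 + 3*(-123) = -21 - 369 = -390)
c(K, W) = -8 + K (c(K, W) = K - 8 = -8 + K)
F(v) = 1/(-8 + 2*v) (F(v) = 1/(v + (-8 + v)) = 1/(-8 + 2*v))
F(Y) + k(193) = 1/(2*(-4 - 390)) + 193 = (½)/(-394) + 193 = (½)*(-1/394) + 193 = -1/788 + 193 = 152083/788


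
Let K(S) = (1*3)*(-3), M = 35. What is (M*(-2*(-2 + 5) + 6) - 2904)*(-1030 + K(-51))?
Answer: 3017256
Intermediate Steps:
K(S) = -9 (K(S) = 3*(-3) = -9)
(M*(-2*(-2 + 5) + 6) - 2904)*(-1030 + K(-51)) = (35*(-2*(-2 + 5) + 6) - 2904)*(-1030 - 9) = (35*(-2*3 + 6) - 2904)*(-1039) = (35*(-6 + 6) - 2904)*(-1039) = (35*0 - 2904)*(-1039) = (0 - 2904)*(-1039) = -2904*(-1039) = 3017256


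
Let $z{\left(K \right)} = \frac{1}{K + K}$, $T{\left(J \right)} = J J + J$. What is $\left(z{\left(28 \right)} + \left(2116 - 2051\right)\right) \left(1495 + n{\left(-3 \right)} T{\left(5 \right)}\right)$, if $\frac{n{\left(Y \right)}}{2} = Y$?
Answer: $\frac{4787915}{56} \approx 85499.0$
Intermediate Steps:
$n{\left(Y \right)} = 2 Y$
$T{\left(J \right)} = J + J^{2}$ ($T{\left(J \right)} = J^{2} + J = J + J^{2}$)
$z{\left(K \right)} = \frac{1}{2 K}$
$\left(z{\left(28 \right)} + \left(2116 - 2051\right)\right) \left(1495 + n{\left(-3 \right)} T{\left(5 \right)}\right) = \left(\frac{1}{2 \cdot 28} + \left(2116 - 2051\right)\right) \left(1495 + 2 \left(-3\right) 5 \left(1 + 5\right)\right) = \left(\frac{1}{2} \cdot \frac{1}{28} + 65\right) \left(1495 - 6 \cdot 5 \cdot 6\right) = \left(\frac{1}{56} + 65\right) \left(1495 - 180\right) = \frac{3641 \left(1495 - 180\right)}{56} = \frac{3641}{56} \cdot 1315 = \frac{4787915}{56}$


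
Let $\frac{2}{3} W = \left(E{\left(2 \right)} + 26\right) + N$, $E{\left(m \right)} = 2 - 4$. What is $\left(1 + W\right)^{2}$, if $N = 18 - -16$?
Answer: $7744$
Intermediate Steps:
$E{\left(m \right)} = -2$
$N = 34$ ($N = 18 + 16 = 34$)
$W = 87$ ($W = \frac{3 \left(\left(-2 + 26\right) + 34\right)}{2} = \frac{3 \left(24 + 34\right)}{2} = \frac{3}{2} \cdot 58 = 87$)
$\left(1 + W\right)^{2} = \left(1 + 87\right)^{2} = 88^{2} = 7744$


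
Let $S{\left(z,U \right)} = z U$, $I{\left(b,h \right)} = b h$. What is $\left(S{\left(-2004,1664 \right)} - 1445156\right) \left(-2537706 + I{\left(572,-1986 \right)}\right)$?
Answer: $17559585784776$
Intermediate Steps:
$S{\left(z,U \right)} = U z$
$\left(S{\left(-2004,1664 \right)} - 1445156\right) \left(-2537706 + I{\left(572,-1986 \right)}\right) = \left(1664 \left(-2004\right) - 1445156\right) \left(-2537706 + 572 \left(-1986\right)\right) = \left(-3334656 - 1445156\right) \left(-2537706 - 1135992\right) = \left(-4779812\right) \left(-3673698\right) = 17559585784776$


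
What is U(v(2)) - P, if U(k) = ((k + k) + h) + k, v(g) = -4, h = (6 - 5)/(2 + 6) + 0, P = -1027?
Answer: 8121/8 ≈ 1015.1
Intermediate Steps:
h = 1/8 (h = 1/8 + 0 = 1/8 ≈ 0.12500)
U(k) = 1/8 + 3*k (U(k) = ((k + k) + 1/8) + k = (2*k + 1/8) + k = (1/8 + 2*k) + k = 1/8 + 3*k)
U(v(2)) - P = (1/8 + 3*(-4)) - 1*(-1027) = (1/8 - 12) + 1027 = -95/8 + 1027 = 8121/8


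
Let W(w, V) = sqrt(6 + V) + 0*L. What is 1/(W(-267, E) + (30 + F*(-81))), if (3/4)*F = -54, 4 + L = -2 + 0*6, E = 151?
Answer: 5862/34362887 - sqrt(157)/34362887 ≈ 0.00017023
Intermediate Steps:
L = -6 (L = -4 + (-2 + 0*6) = -4 + (-2 + 0) = -4 - 2 = -6)
W(w, V) = sqrt(6 + V) (W(w, V) = sqrt(6 + V) + 0*(-6) = sqrt(6 + V) + 0 = sqrt(6 + V))
F = -72 (F = (4/3)*(-54) = -72)
1/(W(-267, E) + (30 + F*(-81))) = 1/(sqrt(6 + 151) + (30 - 72*(-81))) = 1/(sqrt(157) + (30 + 5832)) = 1/(sqrt(157) + 5862) = 1/(5862 + sqrt(157))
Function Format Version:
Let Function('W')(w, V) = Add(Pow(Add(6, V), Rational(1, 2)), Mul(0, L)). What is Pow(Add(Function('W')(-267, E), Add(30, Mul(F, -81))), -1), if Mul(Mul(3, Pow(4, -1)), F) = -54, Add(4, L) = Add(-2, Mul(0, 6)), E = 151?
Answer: Add(Rational(5862, 34362887), Mul(Rational(-1, 34362887), Pow(157, Rational(1, 2)))) ≈ 0.00017023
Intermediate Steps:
L = -6 (L = Add(-4, Add(-2, Mul(0, 6))) = Add(-4, Add(-2, 0)) = Add(-4, -2) = -6)
Function('W')(w, V) = Pow(Add(6, V), Rational(1, 2)) (Function('W')(w, V) = Add(Pow(Add(6, V), Rational(1, 2)), Mul(0, -6)) = Add(Pow(Add(6, V), Rational(1, 2)), 0) = Pow(Add(6, V), Rational(1, 2)))
F = -72 (F = Mul(Rational(4, 3), -54) = -72)
Pow(Add(Function('W')(-267, E), Add(30, Mul(F, -81))), -1) = Pow(Add(Pow(Add(6, 151), Rational(1, 2)), Add(30, Mul(-72, -81))), -1) = Pow(Add(Pow(157, Rational(1, 2)), Add(30, 5832)), -1) = Pow(Add(Pow(157, Rational(1, 2)), 5862), -1) = Pow(Add(5862, Pow(157, Rational(1, 2))), -1)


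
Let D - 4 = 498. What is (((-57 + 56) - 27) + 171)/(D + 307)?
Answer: 143/809 ≈ 0.17676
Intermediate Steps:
D = 502 (D = 4 + 498 = 502)
(((-57 + 56) - 27) + 171)/(D + 307) = (((-57 + 56) - 27) + 171)/(502 + 307) = ((-1 - 27) + 171)/809 = (-28 + 171)*(1/809) = 143*(1/809) = 143/809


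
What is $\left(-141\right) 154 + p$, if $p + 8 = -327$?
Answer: $-22049$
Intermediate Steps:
$p = -335$ ($p = -8 - 327 = -335$)
$\left(-141\right) 154 + p = \left(-141\right) 154 - 335 = -21714 - 335 = -22049$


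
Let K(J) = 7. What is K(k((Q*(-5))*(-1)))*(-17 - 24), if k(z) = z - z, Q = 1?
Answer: -287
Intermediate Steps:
k(z) = 0
K(k((Q*(-5))*(-1)))*(-17 - 24) = 7*(-17 - 24) = 7*(-41) = -287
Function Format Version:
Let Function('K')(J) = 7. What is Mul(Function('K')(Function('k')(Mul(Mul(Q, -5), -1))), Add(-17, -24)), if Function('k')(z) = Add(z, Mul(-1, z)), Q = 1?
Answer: -287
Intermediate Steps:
Function('k')(z) = 0
Mul(Function('K')(Function('k')(Mul(Mul(Q, -5), -1))), Add(-17, -24)) = Mul(7, Add(-17, -24)) = Mul(7, -41) = -287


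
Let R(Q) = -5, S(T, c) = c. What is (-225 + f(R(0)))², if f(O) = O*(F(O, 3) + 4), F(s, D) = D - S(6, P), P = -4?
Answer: 78400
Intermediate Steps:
F(s, D) = 4 + D (F(s, D) = D - 1*(-4) = D + 4 = 4 + D)
f(O) = 11*O (f(O) = O*((4 + 3) + 4) = O*(7 + 4) = O*11 = 11*O)
(-225 + f(R(0)))² = (-225 + 11*(-5))² = (-225 - 55)² = (-280)² = 78400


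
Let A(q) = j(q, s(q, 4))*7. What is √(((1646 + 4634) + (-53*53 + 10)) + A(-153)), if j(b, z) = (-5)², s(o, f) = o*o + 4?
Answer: 2*√914 ≈ 60.465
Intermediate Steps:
s(o, f) = 4 + o² (s(o, f) = o² + 4 = 4 + o²)
j(b, z) = 25
A(q) = 175 (A(q) = 25*7 = 175)
√(((1646 + 4634) + (-53*53 + 10)) + A(-153)) = √(((1646 + 4634) + (-53*53 + 10)) + 175) = √((6280 + (-2809 + 10)) + 175) = √((6280 - 2799) + 175) = √(3481 + 175) = √3656 = 2*√914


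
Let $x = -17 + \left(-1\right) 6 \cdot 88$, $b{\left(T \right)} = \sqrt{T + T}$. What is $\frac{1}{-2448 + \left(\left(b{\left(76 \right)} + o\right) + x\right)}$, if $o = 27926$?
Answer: $\frac{24933}{621654337} - \frac{2 \sqrt{38}}{621654337} \approx 4.0088 \cdot 10^{-5}$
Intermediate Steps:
$b{\left(T \right)} = \sqrt{2} \sqrt{T}$ ($b{\left(T \right)} = \sqrt{2 T} = \sqrt{2} \sqrt{T}$)
$x = -545$ ($x = -17 - 528 = -545$)
$\frac{1}{-2448 + \left(\left(b{\left(76 \right)} + o\right) + x\right)} = \frac{1}{-2448 + \left(\left(\sqrt{2} \sqrt{76} + 27926\right) - 545\right)} = \frac{1}{-2448 + \left(\left(\sqrt{2} \cdot 2 \sqrt{19} + 27926\right) - 545\right)} = \frac{1}{-2448 + \left(\left(2 \sqrt{38} + 27926\right) - 545\right)} = \frac{1}{-2448 + \left(\left(27926 + 2 \sqrt{38}\right) - 545\right)} = \frac{1}{-2448 + \left(27381 + 2 \sqrt{38}\right)} = \frac{1}{24933 + 2 \sqrt{38}}$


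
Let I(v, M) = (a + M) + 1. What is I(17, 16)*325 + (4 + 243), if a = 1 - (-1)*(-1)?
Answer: 5772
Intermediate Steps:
a = 0 (a = 1 - 1*1 = 1 - 1 = 0)
I(v, M) = 1 + M (I(v, M) = (0 + M) + 1 = M + 1 = 1 + M)
I(17, 16)*325 + (4 + 243) = (1 + 16)*325 + (4 + 243) = 17*325 + 247 = 5525 + 247 = 5772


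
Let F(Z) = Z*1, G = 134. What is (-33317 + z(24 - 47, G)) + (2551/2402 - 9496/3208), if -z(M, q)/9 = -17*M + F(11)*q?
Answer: -48260174827/963202 ≈ -50104.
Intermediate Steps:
F(Z) = Z
z(M, q) = -99*q + 153*M (z(M, q) = -9*(-17*M + 11*q) = -99*q + 153*M)
(-33317 + z(24 - 47, G)) + (2551/2402 - 9496/3208) = (-33317 + (-99*134 + 153*(24 - 47))) + (2551/2402 - 9496/3208) = (-33317 + (-13266 + 153*(-23))) + (2551*(1/2402) - 9496*1/3208) = (-33317 + (-13266 - 3519)) + (2551/2402 - 1187/401) = (-33317 - 16785) - 1828223/963202 = -50102 - 1828223/963202 = -48260174827/963202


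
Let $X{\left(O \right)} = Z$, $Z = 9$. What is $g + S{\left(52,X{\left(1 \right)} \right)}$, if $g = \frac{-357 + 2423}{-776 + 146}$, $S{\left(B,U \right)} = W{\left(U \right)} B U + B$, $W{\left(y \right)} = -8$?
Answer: $- \frac{1164013}{315} \approx -3695.3$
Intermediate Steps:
$X{\left(O \right)} = 9$
$S{\left(B,U \right)} = B - 8 B U$ ($S{\left(B,U \right)} = - 8 B U + B = B - 8 B U$)
$g = - \frac{1033}{315}$ ($g = \frac{2066}{-630} = 2066 \left(- \frac{1}{630}\right) = - \frac{1033}{315} \approx -3.2794$)
$g + S{\left(52,X{\left(1 \right)} \right)} = - \frac{1033}{315} + 52 \left(1 - 72\right) = - \frac{1033}{315} + 52 \left(-71\right) = - \frac{1033}{315} - 3692 = - \frac{1164013}{315}$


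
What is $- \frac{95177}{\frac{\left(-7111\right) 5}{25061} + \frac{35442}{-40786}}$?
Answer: $\frac{48642011643221}{1169179096} \approx 41604.0$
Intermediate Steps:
$- \frac{95177}{\frac{\left(-7111\right) 5}{25061} + \frac{35442}{-40786}} = - \frac{95177}{\left(-35555\right) \frac{1}{25061} + 35442 \left(- \frac{1}{40786}\right)} = - \frac{95177}{- \frac{35555}{25061} - \frac{17721}{20393}} = - \frac{95177}{- \frac{1169179096}{511068973}} = \left(-95177\right) \left(- \frac{511068973}{1169179096}\right) = \frac{48642011643221}{1169179096}$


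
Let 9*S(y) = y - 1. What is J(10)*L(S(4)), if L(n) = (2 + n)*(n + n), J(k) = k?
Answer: 140/9 ≈ 15.556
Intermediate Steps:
S(y) = -⅑ + y/9 (S(y) = (y - 1)/9 = (-1 + y)/9 = -⅑ + y/9)
L(n) = 2*n*(2 + n) (L(n) = (2 + n)*(2*n) = 2*n*(2 + n))
J(10)*L(S(4)) = 10*(2*(-⅑ + (⅑)*4)*(2 + (-⅑ + (⅑)*4))) = 10*(2*(-⅑ + 4/9)*(2 + (-⅑ + 4/9))) = 10*(2*(⅓)*(2 + ⅓)) = 10*(2*(⅓)*(7/3)) = 10*(14/9) = 140/9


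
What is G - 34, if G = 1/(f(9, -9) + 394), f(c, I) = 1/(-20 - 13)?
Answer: -442001/13001 ≈ -33.997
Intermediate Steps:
f(c, I) = -1/33 (f(c, I) = 1/(-33) = -1/33)
G = 33/13001 (G = 1/(-1/33 + 394) = 1/(13001/33) = 33/13001 ≈ 0.0025383)
G - 34 = 33/13001 - 34 = -442001/13001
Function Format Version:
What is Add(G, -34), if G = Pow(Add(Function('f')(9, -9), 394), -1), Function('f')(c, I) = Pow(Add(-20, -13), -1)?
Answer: Rational(-442001, 13001) ≈ -33.997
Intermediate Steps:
Function('f')(c, I) = Rational(-1, 33) (Function('f')(c, I) = Pow(-33, -1) = Rational(-1, 33))
G = Rational(33, 13001) (G = Pow(Add(Rational(-1, 33), 394), -1) = Pow(Rational(13001, 33), -1) = Rational(33, 13001) ≈ 0.0025383)
Add(G, -34) = Add(Rational(33, 13001), -34) = Rational(-442001, 13001)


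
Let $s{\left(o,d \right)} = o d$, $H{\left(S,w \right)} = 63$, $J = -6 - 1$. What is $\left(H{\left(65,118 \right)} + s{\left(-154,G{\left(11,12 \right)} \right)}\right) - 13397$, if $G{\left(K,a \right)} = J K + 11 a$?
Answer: $-21804$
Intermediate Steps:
$J = -7$ ($J = -6 - 1 = -7$)
$G{\left(K,a \right)} = - 7 K + 11 a$
$s{\left(o,d \right)} = d o$
$\left(H{\left(65,118 \right)} + s{\left(-154,G{\left(11,12 \right)} \right)}\right) - 13397 = \left(63 + \left(\left(-7\right) 11 + 11 \cdot 12\right) \left(-154\right)\right) - 13397 = \left(63 + \left(-77 + 132\right) \left(-154\right)\right) - 13397 = \left(63 + 55 \left(-154\right)\right) - 13397 = \left(63 - 8470\right) - 13397 = -8407 - 13397 = -21804$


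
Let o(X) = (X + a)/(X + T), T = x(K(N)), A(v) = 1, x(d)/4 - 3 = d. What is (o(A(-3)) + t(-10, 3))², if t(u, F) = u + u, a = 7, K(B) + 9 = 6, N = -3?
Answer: 144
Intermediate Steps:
K(B) = -3 (K(B) = -9 + 6 = -3)
x(d) = 12 + 4*d
T = 0 (T = 12 + 4*(-3) = 12 - 12 = 0)
t(u, F) = 2*u
o(X) = (7 + X)/X (o(X) = (X + 7)/(X + 0) = (7 + X)/X)
(o(A(-3)) + t(-10, 3))² = ((7 + 1)/1 + 2*(-10))² = (1*8 - 20)² = (8 - 20)² = (-12)² = 144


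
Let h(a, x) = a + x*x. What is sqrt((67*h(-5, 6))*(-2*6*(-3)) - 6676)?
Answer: 16*sqrt(266) ≈ 260.95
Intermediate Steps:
h(a, x) = a + x**2
sqrt((67*h(-5, 6))*(-2*6*(-3)) - 6676) = sqrt((67*(-5 + 6**2))*(-2*6*(-3)) - 6676) = sqrt((67*(-5 + 36))*(-12*(-3)) - 6676) = sqrt((67*31)*36 - 6676) = sqrt(2077*36 - 6676) = sqrt(74772 - 6676) = sqrt(68096) = 16*sqrt(266)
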